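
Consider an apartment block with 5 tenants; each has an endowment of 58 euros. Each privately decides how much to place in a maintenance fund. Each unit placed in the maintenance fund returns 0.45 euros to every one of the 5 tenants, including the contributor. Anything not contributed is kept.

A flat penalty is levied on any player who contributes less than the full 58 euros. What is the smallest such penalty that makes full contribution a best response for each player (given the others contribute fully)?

31.90 euros

Given the others contribute fully, the best deviation is to contribute 0 (any partial contribution still incurs the fine and gives up units whose private return 0.45 is below 1).
Deviating from 58 to 0 saves 58 euros but forfeits the deviator's share of the drop in the maintenance fund: 0.45 × 58 = 26.10.
So the deviation gain is 58 − 26.10 = 31.90, and the fine must be at least 31.90 euros to wipe it out.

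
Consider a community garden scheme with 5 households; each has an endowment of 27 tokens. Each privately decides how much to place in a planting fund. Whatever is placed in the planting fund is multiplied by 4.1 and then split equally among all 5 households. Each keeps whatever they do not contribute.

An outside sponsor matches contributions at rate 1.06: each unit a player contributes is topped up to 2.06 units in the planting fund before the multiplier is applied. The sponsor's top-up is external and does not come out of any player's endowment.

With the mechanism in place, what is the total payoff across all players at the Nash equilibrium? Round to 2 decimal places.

The effective private return per unit is now 4.1 × 2.06 / 5 = 1.6892 > 1, so every player's dominant strategy flips to full contribution.
So the Nash equilibrium is full contribution by all 5; the group earns 4.1 × 2.06 × 135 = 1140.21.

1140.21 tokens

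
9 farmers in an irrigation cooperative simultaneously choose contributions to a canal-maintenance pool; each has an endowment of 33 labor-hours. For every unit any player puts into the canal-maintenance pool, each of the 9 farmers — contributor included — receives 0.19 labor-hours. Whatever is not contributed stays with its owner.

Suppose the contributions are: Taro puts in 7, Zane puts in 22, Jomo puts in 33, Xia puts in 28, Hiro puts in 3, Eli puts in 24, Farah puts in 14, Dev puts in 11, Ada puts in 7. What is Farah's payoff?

47.31 labor-hours

Total contributed: 7 + 22 + 33 + 28 + 3 + 24 + 14 + 11 + 7 = 149.
Each receives 0.19 × 149 = 28.31 from the canal-maintenance pool.
Farah keeps 33 − 14 = 19, so Farah's payoff is 19 + 28.31 = 47.31.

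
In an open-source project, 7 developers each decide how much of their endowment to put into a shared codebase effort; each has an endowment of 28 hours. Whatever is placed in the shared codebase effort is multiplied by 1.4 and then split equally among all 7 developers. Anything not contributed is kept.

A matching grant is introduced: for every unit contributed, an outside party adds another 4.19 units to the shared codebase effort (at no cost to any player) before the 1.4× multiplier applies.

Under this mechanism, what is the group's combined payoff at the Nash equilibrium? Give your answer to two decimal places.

1424.14 hours

The effective private return per unit is now 1.4 × 5.19 / 7 = 1.0380 > 1, so every player's dominant strategy flips to full contribution.
At the Nash equilibrium everyone contributes 28. Group total payoff = 1.4 × 5.19 × 196 = 1424.14.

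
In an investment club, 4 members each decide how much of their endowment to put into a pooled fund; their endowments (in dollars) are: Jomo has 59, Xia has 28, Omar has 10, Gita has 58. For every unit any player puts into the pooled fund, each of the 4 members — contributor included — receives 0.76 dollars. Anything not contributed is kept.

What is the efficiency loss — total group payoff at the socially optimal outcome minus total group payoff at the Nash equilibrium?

316.20 dollars

The private return per contributed unit is 0.76 < 1 for everyone, so the Nash equilibrium is zero contribution and the group total is Σ E_j = 59 + 28 + 10 + 58 = 155.
Each contributed unit returns 3.040 to the group, so the social optimum is full contribution by everyone: group total = 3.040 × 155 = 471.20.
Efficiency loss = (3.040 − 1) × 155 = 316.20.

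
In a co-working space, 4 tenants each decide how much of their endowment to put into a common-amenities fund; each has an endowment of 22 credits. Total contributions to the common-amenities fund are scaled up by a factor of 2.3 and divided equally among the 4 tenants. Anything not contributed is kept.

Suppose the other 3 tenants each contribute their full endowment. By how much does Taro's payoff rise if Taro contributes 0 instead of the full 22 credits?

Switching from a contribution of 22 to 0 lets Taro keep an extra 22 credits, but lowers the common-amenities fund by 22, which costs Taro their own share of that drop: 2.3/4 × 22 = 12.65.
Net gain = 22 − 12.65 = 9.35. The private return per contributed unit (0.5750) is below 1, so free-riding is indeed the best response regardless of what the others do.

9.35 credits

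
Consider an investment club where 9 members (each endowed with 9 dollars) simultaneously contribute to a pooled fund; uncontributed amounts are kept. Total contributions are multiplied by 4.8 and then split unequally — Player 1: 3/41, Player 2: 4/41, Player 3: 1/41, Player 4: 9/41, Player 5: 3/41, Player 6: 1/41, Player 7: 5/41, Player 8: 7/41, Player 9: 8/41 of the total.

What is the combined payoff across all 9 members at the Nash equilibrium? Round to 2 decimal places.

115.20 dollars

A player with share s gets back 4.8·s per unit contributed, so full contribution is dominant for anyone with s > 1/4.8 = 0.2083 and zero contribution is dominant for anyone below.
The only share above 0.2083 is Player 4's 9/41, contributing 9; the remaining 8 contribute 0. Total contributed: 9.
The pooled fund pays out 4.8 × 9 = 43.20 in total (split across the unequal shares, but the aggregate is all that matters for the group sum).
The 8 free-riders keep 9 each, adding 72. Group total = 72 + 43.20 = 115.20.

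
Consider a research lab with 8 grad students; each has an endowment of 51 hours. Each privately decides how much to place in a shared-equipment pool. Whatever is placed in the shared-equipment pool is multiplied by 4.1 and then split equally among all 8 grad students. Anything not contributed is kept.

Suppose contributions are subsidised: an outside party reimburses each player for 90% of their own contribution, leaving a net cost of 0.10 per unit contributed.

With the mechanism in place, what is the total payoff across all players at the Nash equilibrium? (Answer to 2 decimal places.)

Under the mechanism each unit contributed yields (4.1/8) / 0.10 = 5.1250 back to its contributor per unit of net cost, which exceeds 1, making full contribution the dominant choice for everyone.
At the Nash equilibrium everyone contributes 51. Group total payoff = 8 × (51 × 0.90 + 4.1 × 51) = 2040.00.

2040.00 hours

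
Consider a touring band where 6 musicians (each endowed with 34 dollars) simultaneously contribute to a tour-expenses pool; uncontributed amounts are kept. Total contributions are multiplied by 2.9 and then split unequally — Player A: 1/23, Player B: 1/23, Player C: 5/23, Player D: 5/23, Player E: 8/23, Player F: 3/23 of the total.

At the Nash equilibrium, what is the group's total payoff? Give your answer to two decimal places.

A player with share s gets back 2.9·s per unit contributed, so full contribution is dominant for anyone with s > 1/2.9 = 0.3448 and zero contribution is dominant for anyone below.
Player E alone (share 8/23) is above the threshold, contributing 34; the remaining 5 contribute 0. Total contributed: 34.
The tour-expenses pool pays out 2.9 × 34 = 98.60 in total (split across the unequal shares, but the aggregate is all that matters for the group sum).
The 5 free-riders keep 34 each, adding 170. Group total = 170 + 98.60 = 268.60.

268.60 dollars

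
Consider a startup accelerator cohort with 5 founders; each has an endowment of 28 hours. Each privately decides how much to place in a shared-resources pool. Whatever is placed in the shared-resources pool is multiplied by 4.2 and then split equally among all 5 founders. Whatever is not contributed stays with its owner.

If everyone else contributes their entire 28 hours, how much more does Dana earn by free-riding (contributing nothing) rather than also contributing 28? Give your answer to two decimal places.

4.48 hours

Switching from a contribution of 28 to 0 lets Dana keep an extra 28 hours, but lowers the shared-resources pool by 28, which costs Dana their own share of that drop: 4.2/5 × 28 = 23.52.
Net gain = 28 − 23.52 = 4.48. The private return per contributed unit (0.8400) is below 1, so free-riding is indeed the best response regardless of what the others do.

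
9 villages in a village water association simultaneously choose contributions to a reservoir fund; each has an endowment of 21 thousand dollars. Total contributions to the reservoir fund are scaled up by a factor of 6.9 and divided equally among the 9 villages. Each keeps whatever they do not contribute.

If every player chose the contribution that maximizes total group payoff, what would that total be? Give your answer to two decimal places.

1304.10 thousand dollars

Each contributed unit returns 6.900 to the group as a whole (0.7667 to each of 9 players), which exceeds 1, so the social optimum is full contribution: group total = 6.900 × 189 = 1304.10.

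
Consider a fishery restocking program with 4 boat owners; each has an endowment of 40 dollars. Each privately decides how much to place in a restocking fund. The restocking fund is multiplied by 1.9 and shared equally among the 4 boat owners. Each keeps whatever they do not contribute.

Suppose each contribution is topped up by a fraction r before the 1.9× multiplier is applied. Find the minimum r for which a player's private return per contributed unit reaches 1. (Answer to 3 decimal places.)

With matching at rate r, one contributed unit becomes (1 + r) in the restocking fund and returns 1.9 × (1 + r) / 4 to the contributor.
Setting this equal to 1: 1 + r = 4/1.9 = 2.1053.
So the minimum matching rate is r = 2.1053 − 1 = 1.105.

1.105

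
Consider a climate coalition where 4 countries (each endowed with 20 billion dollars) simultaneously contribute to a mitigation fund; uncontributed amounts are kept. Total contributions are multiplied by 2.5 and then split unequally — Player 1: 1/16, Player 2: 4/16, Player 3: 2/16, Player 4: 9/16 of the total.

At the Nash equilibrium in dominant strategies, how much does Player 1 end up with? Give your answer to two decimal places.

Player j's private return per contributed unit is 2.5 × (j's share). Contributing is weakly dominant for j when that share is at least 1/2.5 = 0.4000, and contributing 0 is dominant otherwise.
Only Player 4 (9/16) clears that bar, contributing 20; the remaining 3 contribute 0. Total contributed: 20.
Player 1 keeps 20 and receives 2.5 × 20 × 1/16 = 3.13 from the mitigation fund, for a payoff of 23.13.

23.13 billion dollars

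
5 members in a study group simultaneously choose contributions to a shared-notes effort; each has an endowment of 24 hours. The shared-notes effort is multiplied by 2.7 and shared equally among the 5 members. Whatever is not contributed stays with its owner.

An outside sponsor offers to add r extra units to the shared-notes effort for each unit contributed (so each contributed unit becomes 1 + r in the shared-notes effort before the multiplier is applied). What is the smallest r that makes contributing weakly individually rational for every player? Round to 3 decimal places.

0.852

With matching at rate r, one contributed unit becomes (1 + r) in the shared-notes effort and returns 2.7 × (1 + r) / 5 to the contributor.
Setting this equal to 1: 1 + r = 5/2.7 = 1.8519.
So the minimum matching rate is r = 1.8519 − 1 = 0.852.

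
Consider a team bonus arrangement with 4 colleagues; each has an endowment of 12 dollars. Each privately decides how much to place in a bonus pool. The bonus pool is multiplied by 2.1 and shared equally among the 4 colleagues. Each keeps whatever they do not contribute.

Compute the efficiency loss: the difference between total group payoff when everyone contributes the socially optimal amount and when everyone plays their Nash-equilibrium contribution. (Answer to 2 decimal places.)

52.80 dollars

Each contributed unit returns 2.1/4 = 0.5250 to its contributor — below 1 — so contributing 0 is dominant for every player. At the Nash equilibrium everyone keeps their 12, and the group total is 4 × 12 = 48.
Each contributed unit returns 2.100 to the group as a whole (0.5250 to each of 4 players), which exceeds 1, so the social optimum is full contribution: group total = 2.100 × 48 = 100.80.
Efficiency loss = 100.80 − 48 = 52.80.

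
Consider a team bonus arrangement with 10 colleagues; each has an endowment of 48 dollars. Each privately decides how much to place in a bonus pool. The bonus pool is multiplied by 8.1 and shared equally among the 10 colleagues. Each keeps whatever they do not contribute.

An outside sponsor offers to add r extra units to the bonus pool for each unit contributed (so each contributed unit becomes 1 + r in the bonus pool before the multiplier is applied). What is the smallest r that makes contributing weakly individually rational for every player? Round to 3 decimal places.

0.235

With matching at rate r, one contributed unit becomes (1 + r) in the bonus pool and returns 8.1 × (1 + r) / 10 to the contributor.
Setting this equal to 1: 1 + r = 10/8.1 = 1.2346.
So the minimum matching rate is r = 1.2346 − 1 = 0.235.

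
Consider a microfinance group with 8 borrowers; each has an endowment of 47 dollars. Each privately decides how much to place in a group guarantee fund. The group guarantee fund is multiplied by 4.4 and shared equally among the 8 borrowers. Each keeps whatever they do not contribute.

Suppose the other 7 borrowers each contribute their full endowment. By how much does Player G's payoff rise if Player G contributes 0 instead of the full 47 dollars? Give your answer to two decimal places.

21.15 dollars

Switching from a contribution of 47 to 0 lets Player G keep an extra 47 dollars, but lowers the group guarantee fund by 47, which costs Player G their own share of that drop: 4.4/8 × 47 = 25.85.
Net gain = 47 − 25.85 = 21.15. The private return per contributed unit (0.5500) is below 1, so free-riding is indeed the best response regardless of what the others do.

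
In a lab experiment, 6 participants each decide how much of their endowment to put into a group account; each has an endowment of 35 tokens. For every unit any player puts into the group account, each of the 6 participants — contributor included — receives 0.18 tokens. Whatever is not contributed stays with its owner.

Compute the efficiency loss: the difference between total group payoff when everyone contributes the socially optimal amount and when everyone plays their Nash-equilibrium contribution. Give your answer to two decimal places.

16.80 tokens

The private return per contributed unit is 0.18 < 1, so contributing 0 is dominant for every player. At the Nash equilibrium everyone keeps their 35, and the group total is 6 × 35 = 210.
Each contributed unit returns 1.080 to the group as a whole (0.18 to each of 6 players), which exceeds 1, so the social optimum is full contribution: group total = 1.080 × 210 = 226.80.
Efficiency loss = 226.80 − 210 = 16.80.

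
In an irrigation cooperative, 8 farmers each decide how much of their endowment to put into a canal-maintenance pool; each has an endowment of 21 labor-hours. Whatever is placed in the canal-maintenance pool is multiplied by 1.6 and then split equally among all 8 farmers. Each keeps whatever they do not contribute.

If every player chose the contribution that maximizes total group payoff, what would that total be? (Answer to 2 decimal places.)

268.80 labor-hours

Each contributed unit returns 1.600 to the group as a whole (0.2000 to each of 8 players), which exceeds 1, so the social optimum is full contribution: group total = 1.600 × 168 = 268.80.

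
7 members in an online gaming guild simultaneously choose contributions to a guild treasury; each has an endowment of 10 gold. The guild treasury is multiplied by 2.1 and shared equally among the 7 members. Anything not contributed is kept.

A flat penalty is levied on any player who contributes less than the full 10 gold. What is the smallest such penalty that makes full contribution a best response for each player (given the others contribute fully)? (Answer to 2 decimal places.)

7.00 gold

Given the others contribute fully, the best deviation is to contribute 0 (any partial contribution still incurs the fine and gives up units whose private return 0.3000 is below 1).
Deviating from 10 to 0 saves 10 gold but forfeits the deviator's share of the drop in the guild treasury: 2.1/7 × 10 = 3.00.
So the deviation gain is 10 − 3.00 = 7.00, and the fine must be at least 7.00 gold to wipe it out.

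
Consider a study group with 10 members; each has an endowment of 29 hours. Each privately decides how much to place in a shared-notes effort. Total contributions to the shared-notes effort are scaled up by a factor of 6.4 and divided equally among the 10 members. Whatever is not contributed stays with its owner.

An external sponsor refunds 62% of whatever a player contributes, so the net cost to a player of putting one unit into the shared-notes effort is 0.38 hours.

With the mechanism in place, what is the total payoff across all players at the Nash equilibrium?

2035.80 hours

Under the mechanism each unit contributed yields (6.4/10) / 0.38 = 1.6842 back to its contributor per unit of net cost, which exceeds 1, making full contribution the dominant choice for everyone.
At the Nash equilibrium everyone contributes 29. Group total payoff = 10 × (29 × 0.62 + 6.4 × 29) = 2035.80.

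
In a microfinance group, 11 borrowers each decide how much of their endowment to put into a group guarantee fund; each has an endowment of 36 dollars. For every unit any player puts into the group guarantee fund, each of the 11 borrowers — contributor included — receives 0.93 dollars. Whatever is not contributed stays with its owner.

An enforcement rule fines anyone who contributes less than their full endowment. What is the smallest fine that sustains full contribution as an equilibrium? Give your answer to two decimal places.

2.52 dollars

Given the others contribute fully, the best deviation is to contribute 0 (any partial contribution still incurs the fine and gives up units whose private return 0.93 is below 1).
Deviating from 36 to 0 saves 36 dollars but forfeits the deviator's share of the drop in the group guarantee fund: 0.93 × 36 = 33.48.
So the deviation gain is 36 − 33.48 = 2.52, and the fine must be at least 2.52 dollars to wipe it out.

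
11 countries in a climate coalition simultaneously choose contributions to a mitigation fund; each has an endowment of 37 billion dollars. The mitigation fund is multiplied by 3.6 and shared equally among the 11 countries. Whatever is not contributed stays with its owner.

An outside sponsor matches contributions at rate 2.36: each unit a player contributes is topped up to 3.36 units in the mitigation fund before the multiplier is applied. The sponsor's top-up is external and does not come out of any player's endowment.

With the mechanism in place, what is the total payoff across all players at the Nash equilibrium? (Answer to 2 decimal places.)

4923.07 billion dollars

Under the mechanism each unit contributed yields 3.6 × 3.36 / 11 = 1.0996 back to its contributor per unit of net cost, which exceeds 1, making full contribution the dominant choice for everyone.
At the Nash equilibrium everyone contributes 37. Group total payoff = 3.6 × 3.36 × 407 = 4923.07.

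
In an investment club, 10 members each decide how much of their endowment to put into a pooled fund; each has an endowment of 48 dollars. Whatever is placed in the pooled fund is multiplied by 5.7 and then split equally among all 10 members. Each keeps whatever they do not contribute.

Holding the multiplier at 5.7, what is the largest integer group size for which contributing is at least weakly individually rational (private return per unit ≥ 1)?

Private return per unit is 5.7/(group size), which is ≥ 1 whenever the group size is ≤ 5.7.
The largest such integer is 5.

5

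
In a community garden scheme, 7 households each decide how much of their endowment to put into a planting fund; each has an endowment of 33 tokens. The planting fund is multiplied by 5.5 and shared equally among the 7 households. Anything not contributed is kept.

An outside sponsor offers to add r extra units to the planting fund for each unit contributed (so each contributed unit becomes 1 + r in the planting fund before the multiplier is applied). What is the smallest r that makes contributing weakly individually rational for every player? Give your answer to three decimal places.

With matching at rate r, one contributed unit becomes (1 + r) in the planting fund and returns 5.5 × (1 + r) / 7 to the contributor.
Setting this equal to 1: 1 + r = 7/5.5 = 1.2727.
So the minimum matching rate is r = 1.2727 − 1 = 0.273.

0.273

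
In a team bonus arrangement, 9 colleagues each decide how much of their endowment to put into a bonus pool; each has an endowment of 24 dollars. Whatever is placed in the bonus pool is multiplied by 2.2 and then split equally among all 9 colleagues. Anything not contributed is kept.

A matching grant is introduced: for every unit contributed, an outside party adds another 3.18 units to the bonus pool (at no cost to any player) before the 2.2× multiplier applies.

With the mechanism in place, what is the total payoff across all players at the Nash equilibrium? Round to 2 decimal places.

1986.34 dollars

With the mechanism, a contributed unit returns 2.2 × 4.18 / 9 = 1.0218 per unit of net cost to the contributor — now above 1 — so contributing fully is weakly dominant for every player.
So the Nash equilibrium is full contribution by all 9; the group earns 2.2 × 4.18 × 216 = 1986.34.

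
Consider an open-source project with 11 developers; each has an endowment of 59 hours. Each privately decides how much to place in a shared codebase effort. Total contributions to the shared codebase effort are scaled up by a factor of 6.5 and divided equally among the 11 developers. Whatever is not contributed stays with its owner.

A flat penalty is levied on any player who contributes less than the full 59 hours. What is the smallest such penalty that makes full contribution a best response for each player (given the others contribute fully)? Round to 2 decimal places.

24.14 hours

Given the others contribute fully, the best deviation is to contribute 0 (any partial contribution still incurs the fine and gives up units whose private return 0.5909 is below 1).
Deviating from 59 to 0 saves 59 hours but forfeits the deviator's share of the drop in the shared codebase effort: 6.5/11 × 59 = 34.86.
So the deviation gain is 59 − 34.86 = 24.14, and the fine must be at least 24.14 hours to wipe it out.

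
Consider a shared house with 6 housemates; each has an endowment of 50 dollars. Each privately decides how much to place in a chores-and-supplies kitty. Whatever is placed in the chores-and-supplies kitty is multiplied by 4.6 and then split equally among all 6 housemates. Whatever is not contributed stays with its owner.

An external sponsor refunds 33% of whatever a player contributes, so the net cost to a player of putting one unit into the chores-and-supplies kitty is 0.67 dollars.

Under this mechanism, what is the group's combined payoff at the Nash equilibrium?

1479.00 dollars

The effective private return per unit is now (4.6/6) / 0.67 = 1.1443 > 1, so every player's dominant strategy flips to full contribution.
So the Nash equilibrium is full contribution by all 6; the group earns 6 × (50 × 0.33 + 4.6 × 50) = 1479.00.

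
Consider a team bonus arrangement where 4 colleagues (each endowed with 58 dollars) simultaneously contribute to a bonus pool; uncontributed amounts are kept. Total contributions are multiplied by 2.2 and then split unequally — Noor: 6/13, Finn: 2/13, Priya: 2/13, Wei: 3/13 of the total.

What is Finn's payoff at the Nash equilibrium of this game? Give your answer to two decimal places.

A player with share s gets back 2.2·s per unit contributed, so full contribution is dominant for anyone with s > 1/2.2 = 0.4545 and zero contribution is dominant for anyone below.
Only Noor (6/13) clears that bar, contributing 58; the remaining 3 contribute 0. Total contributed: 58.
Finn keeps 58 and receives 2.2 × 58 × 2/13 = 19.63 from the bonus pool, for a payoff of 77.63.

77.63 dollars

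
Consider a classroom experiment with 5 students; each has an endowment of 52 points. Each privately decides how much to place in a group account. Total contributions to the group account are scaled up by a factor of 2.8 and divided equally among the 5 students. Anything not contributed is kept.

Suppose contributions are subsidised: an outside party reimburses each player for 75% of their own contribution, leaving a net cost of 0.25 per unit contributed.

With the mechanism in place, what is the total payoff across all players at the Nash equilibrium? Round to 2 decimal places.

923.00 points

With the mechanism, a contributed unit returns (2.8/5) / 0.25 = 2.2400 per unit of net cost to the contributor — now above 1 — so contributing fully is weakly dominant for every player.
At the Nash equilibrium everyone contributes 52. Group total payoff = 5 × (52 × 0.75 + 2.8 × 52) = 923.00.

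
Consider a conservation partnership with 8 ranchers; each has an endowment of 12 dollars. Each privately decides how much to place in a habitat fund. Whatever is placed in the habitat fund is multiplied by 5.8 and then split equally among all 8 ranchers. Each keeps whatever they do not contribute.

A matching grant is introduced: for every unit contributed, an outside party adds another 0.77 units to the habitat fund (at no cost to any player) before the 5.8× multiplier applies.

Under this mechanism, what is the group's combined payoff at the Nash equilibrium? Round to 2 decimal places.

985.54 dollars

With the mechanism, a contributed unit returns 5.8 × 1.77 / 8 = 1.2833 per unit of net cost to the contributor — now above 1 — so contributing fully is weakly dominant for every player.
At the Nash equilibrium everyone contributes 12. Group total payoff = 5.8 × 1.77 × 96 = 985.54.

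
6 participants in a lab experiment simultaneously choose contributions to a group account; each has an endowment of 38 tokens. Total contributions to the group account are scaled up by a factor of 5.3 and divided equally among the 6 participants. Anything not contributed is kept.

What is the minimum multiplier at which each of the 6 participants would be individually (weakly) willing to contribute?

A contributed unit returns (multiplier)/6 to its contributor.
This reaches 1 exactly when the multiplier is 6.

6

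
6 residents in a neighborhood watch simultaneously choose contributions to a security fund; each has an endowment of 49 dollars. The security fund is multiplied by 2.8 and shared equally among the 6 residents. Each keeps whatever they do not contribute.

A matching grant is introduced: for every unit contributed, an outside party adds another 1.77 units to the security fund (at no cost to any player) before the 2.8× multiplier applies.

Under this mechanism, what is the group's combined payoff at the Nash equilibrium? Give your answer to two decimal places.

2280.26 dollars

Under the mechanism each unit contributed yields 2.8 × 2.77 / 6 = 1.2927 back to its contributor per unit of net cost, which exceeds 1, making full contribution the dominant choice for everyone.
So the Nash equilibrium is full contribution by all 6; the group earns 2.8 × 2.77 × 294 = 2280.26.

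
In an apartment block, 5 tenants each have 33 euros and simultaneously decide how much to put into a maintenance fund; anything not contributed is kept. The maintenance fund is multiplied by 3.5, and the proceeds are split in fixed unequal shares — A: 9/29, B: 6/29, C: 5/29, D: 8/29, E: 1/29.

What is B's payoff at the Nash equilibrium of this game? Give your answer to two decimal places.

A player with share s gets back 3.5·s per unit contributed, so full contribution is dominant for anyone with s > 1/3.5 = 0.2857 and zero contribution is dominant for anyone below.
The only share above 0.2857 is A's 9/29, contributing 33; the remaining 4 contribute 0. Total contributed: 33.
B keeps 33 and receives 3.5 × 33 × 6/29 = 23.90 from the maintenance fund, for a payoff of 56.90.

56.90 euros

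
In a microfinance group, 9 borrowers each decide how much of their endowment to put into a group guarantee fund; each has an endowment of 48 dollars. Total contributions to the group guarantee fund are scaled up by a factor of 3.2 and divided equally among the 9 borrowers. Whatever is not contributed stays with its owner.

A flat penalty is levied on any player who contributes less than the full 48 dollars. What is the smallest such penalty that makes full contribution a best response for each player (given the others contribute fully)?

Given the others contribute fully, the best deviation is to contribute 0 (any partial contribution still incurs the fine and gives up units whose private return 0.3556 is below 1).
Deviating from 48 to 0 saves 48 dollars but forfeits the deviator's share of the drop in the group guarantee fund: 3.2/9 × 48 = 17.07.
So the deviation gain is 48 − 17.07 = 30.93, and the fine must be at least 30.93 dollars to wipe it out.

30.93 dollars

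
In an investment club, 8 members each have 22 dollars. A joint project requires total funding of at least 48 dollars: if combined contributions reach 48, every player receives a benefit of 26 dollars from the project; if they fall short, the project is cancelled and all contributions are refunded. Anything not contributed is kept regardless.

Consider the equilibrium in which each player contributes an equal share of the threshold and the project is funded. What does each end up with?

Equal share of the threshold: 48/8 = 6.
At this profile no one gains by cutting their contribution: any cut drops the total below 48, the project is cancelled, contributions are refunded, and the deviator ends with 22, which is less than 22 − 6 + 26 = 42. Contributing more than 6 just wastes the excess. So contributing exactly 6 is a best response.
Each player's payoff: 22 − 6 + 26 = 42.

42 dollars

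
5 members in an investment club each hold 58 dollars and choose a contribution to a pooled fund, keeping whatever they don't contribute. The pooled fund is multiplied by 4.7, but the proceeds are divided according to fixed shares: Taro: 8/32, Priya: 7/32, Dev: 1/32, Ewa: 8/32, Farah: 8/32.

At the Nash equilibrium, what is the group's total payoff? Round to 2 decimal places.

For player j, contributing a unit is worthwhile iff 4.7 × (j's share) ≥ 1, i.e. iff j's share is at least 0.2128.
The shares above 0.2128 belong to Taro, Priya, Ewa and Farah, contributing 58 each; the remaining 1 contribute 0. Total contributed: 232.
The pooled fund pays out 4.7 × 232 = 1090.40 in total (split across the unequal shares, but the aggregate is all that matters for the group sum).
The 1 free-riders keep 58 each, adding 58. Group total = 58 + 1090.40 = 1148.40.

1148.40 dollars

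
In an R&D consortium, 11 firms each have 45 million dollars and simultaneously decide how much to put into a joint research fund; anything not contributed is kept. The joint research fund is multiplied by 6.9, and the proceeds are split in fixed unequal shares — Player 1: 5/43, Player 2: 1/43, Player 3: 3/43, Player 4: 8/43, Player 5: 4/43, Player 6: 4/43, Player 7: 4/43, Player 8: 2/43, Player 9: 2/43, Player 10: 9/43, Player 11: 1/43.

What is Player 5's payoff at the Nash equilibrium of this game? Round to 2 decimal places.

A player with share s gets back 6.9·s per unit contributed, so full contribution is dominant for anyone with s > 1/6.9 = 0.1449 and zero contribution is dominant for anyone below.
The shares above 0.1449 belong to Player 4 and Player 10, contributing 45 each; the remaining 9 contribute 0. Total contributed: 90.
Player 5 keeps 45 and receives 6.9 × 90 × 4/43 = 57.77 from the joint research fund, for a payoff of 102.77.

102.77 million dollars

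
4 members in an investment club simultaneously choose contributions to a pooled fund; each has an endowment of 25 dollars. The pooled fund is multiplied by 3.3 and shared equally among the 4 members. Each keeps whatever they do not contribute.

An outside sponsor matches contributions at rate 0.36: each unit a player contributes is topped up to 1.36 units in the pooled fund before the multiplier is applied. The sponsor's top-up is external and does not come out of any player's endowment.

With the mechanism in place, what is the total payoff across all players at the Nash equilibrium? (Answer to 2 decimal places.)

448.80 dollars

Under the mechanism each unit contributed yields 3.3 × 1.36 / 4 = 1.1220 back to its contributor per unit of net cost, which exceeds 1, making full contribution the dominant choice for everyone.
So the Nash equilibrium is full contribution by all 4; the group earns 3.3 × 1.36 × 100 = 448.80.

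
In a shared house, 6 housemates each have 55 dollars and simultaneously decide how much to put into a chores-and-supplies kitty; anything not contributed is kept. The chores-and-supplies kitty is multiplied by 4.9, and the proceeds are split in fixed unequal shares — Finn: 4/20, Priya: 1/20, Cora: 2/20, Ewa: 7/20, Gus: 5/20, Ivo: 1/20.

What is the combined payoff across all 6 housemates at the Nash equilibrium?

759.00 dollars

For player j, contributing a unit is worthwhile iff 4.9 × (j's share) ≥ 1, i.e. iff j's share is at least 0.2041.
Ewa and Gus clear that bar, contributing 55 each; the remaining 4 contribute 0. Total contributed: 110.
The chores-and-supplies kitty pays out 4.9 × 110 = 539.00 in total (split across the unequal shares, but the aggregate is all that matters for the group sum).
The 4 free-riders keep 55 each, adding 220. Group total = 220 + 539.00 = 759.00.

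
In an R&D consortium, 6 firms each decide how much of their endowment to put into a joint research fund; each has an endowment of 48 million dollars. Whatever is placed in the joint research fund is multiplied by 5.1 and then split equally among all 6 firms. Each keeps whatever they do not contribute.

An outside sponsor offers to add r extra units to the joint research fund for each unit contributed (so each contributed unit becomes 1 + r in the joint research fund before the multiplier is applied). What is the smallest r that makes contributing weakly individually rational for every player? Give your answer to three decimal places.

With matching at rate r, one contributed unit becomes (1 + r) in the joint research fund and returns 5.1 × (1 + r) / 6 to the contributor.
Setting this equal to 1: 1 + r = 6/5.1 = 1.1765.
So the minimum matching rate is r = 1.1765 − 1 = 0.176.

0.176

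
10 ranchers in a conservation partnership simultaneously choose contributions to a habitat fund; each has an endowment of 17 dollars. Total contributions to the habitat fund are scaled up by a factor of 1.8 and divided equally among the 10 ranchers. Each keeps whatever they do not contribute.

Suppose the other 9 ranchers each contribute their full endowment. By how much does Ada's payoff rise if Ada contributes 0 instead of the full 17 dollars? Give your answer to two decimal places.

Switching from a contribution of 17 to 0 lets Ada keep an extra 17 dollars, but lowers the habitat fund by 17, which costs Ada their own share of that drop: 1.8/10 × 17 = 3.06.
Net gain = 17 − 3.06 = 13.94. The private return per contributed unit (0.1800) is below 1, so free-riding is indeed the best response regardless of what the others do.

13.94 dollars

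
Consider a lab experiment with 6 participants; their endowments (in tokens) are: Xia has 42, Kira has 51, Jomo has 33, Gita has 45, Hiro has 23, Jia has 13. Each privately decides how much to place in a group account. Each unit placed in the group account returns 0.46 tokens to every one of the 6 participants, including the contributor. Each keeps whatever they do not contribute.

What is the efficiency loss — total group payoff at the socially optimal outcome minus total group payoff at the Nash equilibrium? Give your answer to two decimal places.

364.32 tokens

The private return per contributed unit is 0.46 < 1 for everyone, so the Nash equilibrium is zero contribution and the group total is Σ E_j = 42 + 51 + 33 + 45 + 23 + 13 = 207.
Each contributed unit returns 2.760 to the group, so the social optimum is full contribution by everyone: group total = 2.760 × 207 = 571.32.
Efficiency loss = (2.760 − 1) × 207 = 364.32.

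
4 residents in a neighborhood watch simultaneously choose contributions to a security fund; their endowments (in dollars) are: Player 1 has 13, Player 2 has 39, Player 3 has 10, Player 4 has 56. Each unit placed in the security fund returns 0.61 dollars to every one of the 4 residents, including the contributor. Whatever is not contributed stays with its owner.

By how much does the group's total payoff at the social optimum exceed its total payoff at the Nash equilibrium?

The private return per contributed unit is 0.61 < 1 for everyone, so the Nash equilibrium is zero contribution and the group total is Σ E_j = 13 + 39 + 10 + 56 = 118.
Each contributed unit returns 2.440 to the group, so the social optimum is full contribution by everyone: group total = 2.440 × 118 = 287.92.
Efficiency loss = (2.440 − 1) × 118 = 169.92.

169.92 dollars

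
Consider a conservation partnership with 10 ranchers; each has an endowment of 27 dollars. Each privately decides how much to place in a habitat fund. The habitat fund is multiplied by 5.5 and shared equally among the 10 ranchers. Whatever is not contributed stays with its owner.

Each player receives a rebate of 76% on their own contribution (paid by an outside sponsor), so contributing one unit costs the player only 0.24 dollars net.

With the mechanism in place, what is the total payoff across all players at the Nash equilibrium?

1690.20 dollars

With the mechanism, a contributed unit returns (5.5/10) / 0.24 = 2.2917 per unit of net cost to the contributor — now above 1 — so contributing fully is weakly dominant for every player.
So the Nash equilibrium is full contribution by all 10; the group earns 10 × (27 × 0.76 + 5.5 × 27) = 1690.20.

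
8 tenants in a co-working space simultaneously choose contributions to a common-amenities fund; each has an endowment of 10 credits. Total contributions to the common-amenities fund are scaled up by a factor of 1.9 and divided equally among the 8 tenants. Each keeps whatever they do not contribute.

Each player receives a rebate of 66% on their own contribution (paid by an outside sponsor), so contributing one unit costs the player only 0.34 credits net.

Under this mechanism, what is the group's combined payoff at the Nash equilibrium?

The effective private return is (1.9/8) / 0.34 = 0.6985, which is still under 1, so the mechanism doesn't change anyone's dominant strategy: zero contribution.
Everyone keeps their endowment and the group total is 8 × 10 = 80.

80.00 credits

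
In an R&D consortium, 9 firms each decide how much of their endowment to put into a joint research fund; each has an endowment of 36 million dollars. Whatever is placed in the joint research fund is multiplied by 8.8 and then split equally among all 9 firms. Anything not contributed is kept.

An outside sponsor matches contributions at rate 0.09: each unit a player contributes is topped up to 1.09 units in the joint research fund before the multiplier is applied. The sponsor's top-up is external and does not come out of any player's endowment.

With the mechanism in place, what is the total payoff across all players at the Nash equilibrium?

3107.81 million dollars

Under the mechanism each unit contributed yields 8.8 × 1.09 / 9 = 1.0658 back to its contributor per unit of net cost, which exceeds 1, making full contribution the dominant choice for everyone.
So the Nash equilibrium is full contribution by all 9; the group earns 8.8 × 1.09 × 324 = 3107.81.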